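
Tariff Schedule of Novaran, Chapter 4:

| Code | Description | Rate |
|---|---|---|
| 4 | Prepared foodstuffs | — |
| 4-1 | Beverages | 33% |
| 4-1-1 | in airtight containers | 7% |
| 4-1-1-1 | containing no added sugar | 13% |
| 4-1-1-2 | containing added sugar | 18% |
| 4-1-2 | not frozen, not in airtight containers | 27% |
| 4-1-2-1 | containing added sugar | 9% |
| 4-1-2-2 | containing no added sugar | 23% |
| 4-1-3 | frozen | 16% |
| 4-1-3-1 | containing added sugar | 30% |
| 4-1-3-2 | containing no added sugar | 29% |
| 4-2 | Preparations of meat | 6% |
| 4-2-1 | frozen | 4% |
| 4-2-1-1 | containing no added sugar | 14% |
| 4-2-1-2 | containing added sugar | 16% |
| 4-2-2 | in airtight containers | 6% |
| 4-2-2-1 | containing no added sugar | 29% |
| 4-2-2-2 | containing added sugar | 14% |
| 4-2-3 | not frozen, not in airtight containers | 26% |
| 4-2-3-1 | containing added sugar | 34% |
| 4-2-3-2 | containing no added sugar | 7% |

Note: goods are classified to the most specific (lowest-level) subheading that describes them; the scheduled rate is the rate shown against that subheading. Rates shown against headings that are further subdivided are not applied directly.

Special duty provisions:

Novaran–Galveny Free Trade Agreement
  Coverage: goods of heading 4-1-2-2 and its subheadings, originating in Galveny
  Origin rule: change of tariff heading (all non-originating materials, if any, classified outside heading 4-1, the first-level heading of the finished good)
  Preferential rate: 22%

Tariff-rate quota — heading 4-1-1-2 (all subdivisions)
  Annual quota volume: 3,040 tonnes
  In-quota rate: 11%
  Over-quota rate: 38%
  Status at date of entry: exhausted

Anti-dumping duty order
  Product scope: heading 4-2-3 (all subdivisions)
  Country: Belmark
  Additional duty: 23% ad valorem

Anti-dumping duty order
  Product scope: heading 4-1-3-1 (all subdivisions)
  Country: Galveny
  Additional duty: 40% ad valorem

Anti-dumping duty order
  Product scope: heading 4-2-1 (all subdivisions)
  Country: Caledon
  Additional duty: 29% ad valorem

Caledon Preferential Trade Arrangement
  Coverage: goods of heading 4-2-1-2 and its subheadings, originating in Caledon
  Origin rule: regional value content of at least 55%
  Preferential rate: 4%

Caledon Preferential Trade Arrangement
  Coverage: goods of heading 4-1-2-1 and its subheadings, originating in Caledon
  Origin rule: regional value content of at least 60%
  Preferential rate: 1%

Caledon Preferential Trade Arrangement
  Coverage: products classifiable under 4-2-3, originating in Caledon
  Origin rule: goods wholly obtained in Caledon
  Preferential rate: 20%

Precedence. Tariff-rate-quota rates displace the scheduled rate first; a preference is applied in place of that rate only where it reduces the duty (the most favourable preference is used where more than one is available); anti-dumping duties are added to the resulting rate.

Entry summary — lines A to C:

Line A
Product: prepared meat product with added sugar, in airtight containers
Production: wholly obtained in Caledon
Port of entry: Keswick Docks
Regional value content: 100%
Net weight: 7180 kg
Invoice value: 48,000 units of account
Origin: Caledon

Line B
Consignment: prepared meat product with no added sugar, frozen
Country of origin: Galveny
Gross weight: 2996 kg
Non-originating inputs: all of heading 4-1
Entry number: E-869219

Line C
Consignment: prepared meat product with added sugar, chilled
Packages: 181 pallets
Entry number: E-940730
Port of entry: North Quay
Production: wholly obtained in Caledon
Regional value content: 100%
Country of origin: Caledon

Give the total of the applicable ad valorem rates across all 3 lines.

Line A: prepared meat product → 4-2; in airtight containers → 4-2-2; with added sugar → 4-2-2-2. Scheduled 14%. Caledon agreement on 4-2-1-2: 4-2-2-2 not covered; Caledon agreement on 4-1-2-1: 4-2-2-2 not covered; Caledon agreement on 4-2-3: 4-2-2-2 not covered. → 14%.
Line B: prepared meat product → 4-2; frozen → 4-2-1; with no added sugar → 4-2-1-1. Scheduled 14%. Galveny agreement on 4-1-2-2: 4-2-1-1 not covered. → 14%.
Line C: prepared meat product → 4-2; chilled → 4-2-3; with added sugar → 4-2-3-1. Scheduled 34%. Caledon agreement on 4-2-1-2: 4-2-3-1 not covered; Caledon agreement on 4-1-2-1: 4-2-3-1 not covered; Caledon agreement on 4-2-3: wholly obtained → 20% available; preferential 20%. → 20%.
Sum: 14% + 14% + 20% = 48%.

48%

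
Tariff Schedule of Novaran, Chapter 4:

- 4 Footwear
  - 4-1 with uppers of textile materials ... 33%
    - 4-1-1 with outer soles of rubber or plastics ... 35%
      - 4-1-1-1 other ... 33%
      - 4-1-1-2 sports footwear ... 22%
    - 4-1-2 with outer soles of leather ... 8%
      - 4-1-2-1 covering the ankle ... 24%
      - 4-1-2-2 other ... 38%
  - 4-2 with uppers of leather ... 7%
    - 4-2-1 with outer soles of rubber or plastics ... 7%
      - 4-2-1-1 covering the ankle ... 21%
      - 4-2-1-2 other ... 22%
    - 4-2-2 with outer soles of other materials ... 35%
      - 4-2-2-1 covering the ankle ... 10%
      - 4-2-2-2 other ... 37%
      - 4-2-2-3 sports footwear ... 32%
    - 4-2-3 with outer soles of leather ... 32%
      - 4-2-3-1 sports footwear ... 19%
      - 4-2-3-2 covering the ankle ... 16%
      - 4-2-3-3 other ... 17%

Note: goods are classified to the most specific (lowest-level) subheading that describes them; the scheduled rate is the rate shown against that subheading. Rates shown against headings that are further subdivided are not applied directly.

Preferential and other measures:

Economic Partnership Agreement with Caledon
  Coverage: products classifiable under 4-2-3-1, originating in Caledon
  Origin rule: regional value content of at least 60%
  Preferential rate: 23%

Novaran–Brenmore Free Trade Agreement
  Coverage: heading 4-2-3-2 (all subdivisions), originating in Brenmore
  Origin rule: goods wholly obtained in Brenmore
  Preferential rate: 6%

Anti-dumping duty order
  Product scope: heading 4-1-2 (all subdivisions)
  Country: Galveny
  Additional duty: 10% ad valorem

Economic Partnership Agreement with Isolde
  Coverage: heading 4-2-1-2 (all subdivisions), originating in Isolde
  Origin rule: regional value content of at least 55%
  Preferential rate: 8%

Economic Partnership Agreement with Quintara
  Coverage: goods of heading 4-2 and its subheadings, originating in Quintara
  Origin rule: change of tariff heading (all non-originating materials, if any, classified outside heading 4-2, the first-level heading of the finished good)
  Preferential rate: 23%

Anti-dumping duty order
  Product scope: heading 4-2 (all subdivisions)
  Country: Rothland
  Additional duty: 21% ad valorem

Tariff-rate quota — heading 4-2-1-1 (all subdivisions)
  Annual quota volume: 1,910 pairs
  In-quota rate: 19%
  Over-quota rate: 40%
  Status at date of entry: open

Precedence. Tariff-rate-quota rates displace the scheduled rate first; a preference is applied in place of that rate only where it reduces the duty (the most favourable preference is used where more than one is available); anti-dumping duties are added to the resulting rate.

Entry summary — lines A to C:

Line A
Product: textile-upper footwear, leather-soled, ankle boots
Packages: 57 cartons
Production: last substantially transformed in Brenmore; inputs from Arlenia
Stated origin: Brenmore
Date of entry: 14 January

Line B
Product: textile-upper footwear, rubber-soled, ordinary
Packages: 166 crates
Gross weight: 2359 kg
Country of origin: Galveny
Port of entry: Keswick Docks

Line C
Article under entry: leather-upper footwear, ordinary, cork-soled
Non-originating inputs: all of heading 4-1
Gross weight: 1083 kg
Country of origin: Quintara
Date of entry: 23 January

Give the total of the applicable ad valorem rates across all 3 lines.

80%

Line A: textile-upper → 4-1; leather-soled → 4-1-2; ankle boots → 4-1-2-1. Scheduled 24%. Brenmore agreement on 4-2-3-2: 4-1-2-1 not covered. → 24%.
Line B: textile-upper → 4-1; rubber-soled → 4-1-1; ordinary → 4-1-1-1. Scheduled 33%. No special measure applies. → 33%.
Line C: leather-upper → 4-2; cork-soled → 4-2-2; ordinary → 4-2-2-2. Scheduled 37%. Quintara agreement on 4-2: CTH met → 23% available; preferential 23%. → 23%.
Sum: 24% + 33% + 23% = 80%.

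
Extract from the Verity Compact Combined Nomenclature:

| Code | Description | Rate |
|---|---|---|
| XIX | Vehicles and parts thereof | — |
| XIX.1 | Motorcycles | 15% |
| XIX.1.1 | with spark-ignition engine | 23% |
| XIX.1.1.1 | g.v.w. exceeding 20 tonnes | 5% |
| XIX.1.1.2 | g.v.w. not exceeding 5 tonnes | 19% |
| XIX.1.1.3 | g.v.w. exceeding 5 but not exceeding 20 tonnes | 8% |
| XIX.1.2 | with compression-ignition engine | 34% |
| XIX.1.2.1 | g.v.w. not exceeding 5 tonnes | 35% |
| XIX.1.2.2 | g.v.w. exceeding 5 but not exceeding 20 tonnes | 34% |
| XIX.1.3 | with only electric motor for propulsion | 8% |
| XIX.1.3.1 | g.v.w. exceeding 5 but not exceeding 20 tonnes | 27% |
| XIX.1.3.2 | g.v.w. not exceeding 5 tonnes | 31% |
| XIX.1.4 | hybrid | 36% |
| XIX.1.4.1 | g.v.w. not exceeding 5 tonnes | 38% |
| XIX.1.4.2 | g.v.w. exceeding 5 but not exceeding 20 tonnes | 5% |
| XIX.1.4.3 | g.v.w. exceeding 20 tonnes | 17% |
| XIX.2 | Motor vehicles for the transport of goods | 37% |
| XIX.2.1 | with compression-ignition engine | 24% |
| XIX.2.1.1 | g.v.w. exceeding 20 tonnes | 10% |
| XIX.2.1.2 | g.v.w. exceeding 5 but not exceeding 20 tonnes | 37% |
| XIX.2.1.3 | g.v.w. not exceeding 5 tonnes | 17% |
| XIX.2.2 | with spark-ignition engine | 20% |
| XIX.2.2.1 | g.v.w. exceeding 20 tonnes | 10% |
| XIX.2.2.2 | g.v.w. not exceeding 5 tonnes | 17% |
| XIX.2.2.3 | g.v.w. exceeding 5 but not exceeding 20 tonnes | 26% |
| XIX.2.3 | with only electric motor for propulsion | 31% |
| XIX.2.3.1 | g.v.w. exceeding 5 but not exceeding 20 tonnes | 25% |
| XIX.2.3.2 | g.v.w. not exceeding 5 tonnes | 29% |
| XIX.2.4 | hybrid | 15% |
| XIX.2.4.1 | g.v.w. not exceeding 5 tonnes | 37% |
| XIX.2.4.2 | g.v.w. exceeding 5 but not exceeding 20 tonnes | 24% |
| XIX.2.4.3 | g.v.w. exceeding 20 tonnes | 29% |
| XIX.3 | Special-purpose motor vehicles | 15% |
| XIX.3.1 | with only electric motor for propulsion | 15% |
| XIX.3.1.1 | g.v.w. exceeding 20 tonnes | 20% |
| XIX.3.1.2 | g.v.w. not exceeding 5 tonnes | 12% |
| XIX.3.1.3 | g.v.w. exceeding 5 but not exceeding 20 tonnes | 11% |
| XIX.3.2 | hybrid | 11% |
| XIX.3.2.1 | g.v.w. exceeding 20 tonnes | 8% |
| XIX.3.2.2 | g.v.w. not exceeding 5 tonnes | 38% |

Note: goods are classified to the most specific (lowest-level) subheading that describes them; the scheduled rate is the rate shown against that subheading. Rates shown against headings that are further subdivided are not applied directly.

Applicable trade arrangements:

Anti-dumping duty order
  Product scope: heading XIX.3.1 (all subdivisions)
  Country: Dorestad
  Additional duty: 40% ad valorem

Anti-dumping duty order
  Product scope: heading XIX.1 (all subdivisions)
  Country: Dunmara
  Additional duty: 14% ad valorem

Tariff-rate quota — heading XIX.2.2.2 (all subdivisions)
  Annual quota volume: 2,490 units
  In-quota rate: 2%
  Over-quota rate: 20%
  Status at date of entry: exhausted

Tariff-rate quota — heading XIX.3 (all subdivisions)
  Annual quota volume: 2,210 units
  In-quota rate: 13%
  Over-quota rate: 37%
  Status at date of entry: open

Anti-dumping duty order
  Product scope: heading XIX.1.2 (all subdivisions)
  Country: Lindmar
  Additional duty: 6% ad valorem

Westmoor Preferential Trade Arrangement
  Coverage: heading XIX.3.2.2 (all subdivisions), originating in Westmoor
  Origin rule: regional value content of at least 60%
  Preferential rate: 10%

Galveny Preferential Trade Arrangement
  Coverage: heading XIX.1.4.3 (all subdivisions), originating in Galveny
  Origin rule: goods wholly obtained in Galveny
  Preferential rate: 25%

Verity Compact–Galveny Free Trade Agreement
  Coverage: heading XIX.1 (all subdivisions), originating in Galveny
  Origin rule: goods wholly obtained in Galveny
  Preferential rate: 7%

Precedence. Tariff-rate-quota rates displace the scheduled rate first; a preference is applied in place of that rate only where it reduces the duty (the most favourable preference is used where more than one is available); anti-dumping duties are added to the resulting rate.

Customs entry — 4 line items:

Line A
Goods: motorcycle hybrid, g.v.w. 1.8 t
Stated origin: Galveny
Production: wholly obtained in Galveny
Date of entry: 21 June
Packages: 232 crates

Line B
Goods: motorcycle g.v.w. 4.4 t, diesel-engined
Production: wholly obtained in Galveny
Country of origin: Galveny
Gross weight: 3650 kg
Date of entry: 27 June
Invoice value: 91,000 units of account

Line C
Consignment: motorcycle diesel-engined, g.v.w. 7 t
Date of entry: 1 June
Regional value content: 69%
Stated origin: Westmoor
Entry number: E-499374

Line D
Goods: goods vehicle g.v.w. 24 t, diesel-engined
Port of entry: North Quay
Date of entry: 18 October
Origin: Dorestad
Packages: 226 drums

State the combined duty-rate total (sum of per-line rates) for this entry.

58%

Line A: motorcycle → XIX.1; hybrid → XIX.1.4; g.v.w. 1.8 t → XIX.1.4.1. Scheduled 38%. Galveny agreement on XIX.1.4.3: XIX.1.4.1 not covered; Galveny agreement on XIX.1: wholly obtained → 7% available; preferential 7%. → 7%.
Line B: motorcycle → XIX.1; diesel-engined → XIX.1.2; g.v.w. 4.4 t → XIX.1.2.1. Scheduled 35%. Galveny agreement on XIX.1.4.3: XIX.1.2.1 not covered; Galveny agreement on XIX.1: wholly obtained → 7% available; preferential 7%. → 7%.
Line C: motorcycle → XIX.1; diesel-engined → XIX.1.2; g.v.w. 7 t → XIX.1.2.2. Scheduled 34%. Westmoor agreement on XIX.3.2.2: XIX.1.2.2 not covered. → 34%.
Line D: goods vehicle → XIX.2; diesel-engined → XIX.2.1; g.v.w. 24 t → XIX.2.1.1. Scheduled 10%. No special measure applies. → 10%.
Sum: 7% + 7% + 34% + 10% = 58%.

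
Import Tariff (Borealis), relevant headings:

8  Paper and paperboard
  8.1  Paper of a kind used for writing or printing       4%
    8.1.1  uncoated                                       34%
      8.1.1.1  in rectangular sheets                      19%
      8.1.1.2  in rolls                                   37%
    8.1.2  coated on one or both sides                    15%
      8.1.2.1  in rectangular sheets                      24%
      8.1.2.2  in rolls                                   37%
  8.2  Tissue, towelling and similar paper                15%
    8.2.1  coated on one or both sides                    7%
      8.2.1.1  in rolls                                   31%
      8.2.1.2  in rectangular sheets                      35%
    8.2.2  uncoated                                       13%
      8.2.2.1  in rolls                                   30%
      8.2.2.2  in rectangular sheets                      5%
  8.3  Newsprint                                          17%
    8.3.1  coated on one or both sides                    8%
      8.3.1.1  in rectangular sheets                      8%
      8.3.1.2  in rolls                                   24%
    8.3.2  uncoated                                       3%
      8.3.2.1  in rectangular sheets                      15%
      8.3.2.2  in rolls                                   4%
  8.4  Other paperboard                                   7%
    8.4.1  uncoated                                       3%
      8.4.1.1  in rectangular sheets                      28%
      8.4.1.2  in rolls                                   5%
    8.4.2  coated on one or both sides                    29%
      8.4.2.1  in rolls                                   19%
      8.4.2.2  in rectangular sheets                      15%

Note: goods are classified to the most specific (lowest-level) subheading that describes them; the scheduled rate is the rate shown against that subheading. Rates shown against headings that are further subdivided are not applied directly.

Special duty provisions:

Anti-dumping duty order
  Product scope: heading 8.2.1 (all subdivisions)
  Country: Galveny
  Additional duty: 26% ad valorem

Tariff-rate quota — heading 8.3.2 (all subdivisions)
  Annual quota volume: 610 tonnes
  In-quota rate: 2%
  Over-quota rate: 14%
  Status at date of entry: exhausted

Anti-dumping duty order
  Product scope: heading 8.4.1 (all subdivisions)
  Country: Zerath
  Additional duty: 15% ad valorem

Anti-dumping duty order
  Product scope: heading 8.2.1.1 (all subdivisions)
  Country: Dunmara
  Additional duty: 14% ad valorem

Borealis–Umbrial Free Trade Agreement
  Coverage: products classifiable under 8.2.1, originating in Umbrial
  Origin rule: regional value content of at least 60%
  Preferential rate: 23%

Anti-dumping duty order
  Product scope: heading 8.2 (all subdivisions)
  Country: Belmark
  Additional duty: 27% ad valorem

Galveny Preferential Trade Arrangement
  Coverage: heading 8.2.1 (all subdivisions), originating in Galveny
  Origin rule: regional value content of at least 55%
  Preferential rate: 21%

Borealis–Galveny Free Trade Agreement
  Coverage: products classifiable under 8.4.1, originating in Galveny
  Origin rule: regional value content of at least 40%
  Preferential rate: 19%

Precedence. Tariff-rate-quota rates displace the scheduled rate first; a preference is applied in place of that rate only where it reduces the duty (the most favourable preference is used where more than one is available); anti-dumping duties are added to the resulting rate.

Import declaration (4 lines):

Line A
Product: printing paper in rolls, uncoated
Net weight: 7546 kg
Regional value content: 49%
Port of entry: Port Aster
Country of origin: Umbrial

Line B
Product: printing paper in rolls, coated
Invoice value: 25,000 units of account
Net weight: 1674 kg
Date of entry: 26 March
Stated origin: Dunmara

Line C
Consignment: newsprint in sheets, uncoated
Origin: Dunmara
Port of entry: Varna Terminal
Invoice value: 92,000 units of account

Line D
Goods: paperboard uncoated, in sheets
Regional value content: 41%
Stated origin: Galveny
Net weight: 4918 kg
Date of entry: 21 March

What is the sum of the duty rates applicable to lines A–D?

Line A: printing paper → 8.1; uncoated → 8.1.1; in rolls → 8.1.1.2. Scheduled 37%. Umbrial agreement on 8.2.1: 8.1.1.2 not covered. → 37%.
Line B: printing paper → 8.1; coated → 8.1.2; in rolls → 8.1.2.2. Scheduled 37%. No special measure applies. → 37%.
Line C: newsprint → 8.3; uncoated → 8.3.2; in sheets → 8.3.2.1. Scheduled 15%. quota on 8.3.2 exhausted → over-quota 14%. → 14%.
Line D: paperboard → 8.4; uncoated → 8.4.1; in sheets → 8.4.1.1. Scheduled 28%. Galveny agreement on 8.2.1: 8.4.1.1 not covered; Galveny agreement on 8.4.1: RVC ≥ 40% → 19% available; preferential 19%. → 19%.
Sum: 37% + 37% + 14% + 19% = 107%.

107%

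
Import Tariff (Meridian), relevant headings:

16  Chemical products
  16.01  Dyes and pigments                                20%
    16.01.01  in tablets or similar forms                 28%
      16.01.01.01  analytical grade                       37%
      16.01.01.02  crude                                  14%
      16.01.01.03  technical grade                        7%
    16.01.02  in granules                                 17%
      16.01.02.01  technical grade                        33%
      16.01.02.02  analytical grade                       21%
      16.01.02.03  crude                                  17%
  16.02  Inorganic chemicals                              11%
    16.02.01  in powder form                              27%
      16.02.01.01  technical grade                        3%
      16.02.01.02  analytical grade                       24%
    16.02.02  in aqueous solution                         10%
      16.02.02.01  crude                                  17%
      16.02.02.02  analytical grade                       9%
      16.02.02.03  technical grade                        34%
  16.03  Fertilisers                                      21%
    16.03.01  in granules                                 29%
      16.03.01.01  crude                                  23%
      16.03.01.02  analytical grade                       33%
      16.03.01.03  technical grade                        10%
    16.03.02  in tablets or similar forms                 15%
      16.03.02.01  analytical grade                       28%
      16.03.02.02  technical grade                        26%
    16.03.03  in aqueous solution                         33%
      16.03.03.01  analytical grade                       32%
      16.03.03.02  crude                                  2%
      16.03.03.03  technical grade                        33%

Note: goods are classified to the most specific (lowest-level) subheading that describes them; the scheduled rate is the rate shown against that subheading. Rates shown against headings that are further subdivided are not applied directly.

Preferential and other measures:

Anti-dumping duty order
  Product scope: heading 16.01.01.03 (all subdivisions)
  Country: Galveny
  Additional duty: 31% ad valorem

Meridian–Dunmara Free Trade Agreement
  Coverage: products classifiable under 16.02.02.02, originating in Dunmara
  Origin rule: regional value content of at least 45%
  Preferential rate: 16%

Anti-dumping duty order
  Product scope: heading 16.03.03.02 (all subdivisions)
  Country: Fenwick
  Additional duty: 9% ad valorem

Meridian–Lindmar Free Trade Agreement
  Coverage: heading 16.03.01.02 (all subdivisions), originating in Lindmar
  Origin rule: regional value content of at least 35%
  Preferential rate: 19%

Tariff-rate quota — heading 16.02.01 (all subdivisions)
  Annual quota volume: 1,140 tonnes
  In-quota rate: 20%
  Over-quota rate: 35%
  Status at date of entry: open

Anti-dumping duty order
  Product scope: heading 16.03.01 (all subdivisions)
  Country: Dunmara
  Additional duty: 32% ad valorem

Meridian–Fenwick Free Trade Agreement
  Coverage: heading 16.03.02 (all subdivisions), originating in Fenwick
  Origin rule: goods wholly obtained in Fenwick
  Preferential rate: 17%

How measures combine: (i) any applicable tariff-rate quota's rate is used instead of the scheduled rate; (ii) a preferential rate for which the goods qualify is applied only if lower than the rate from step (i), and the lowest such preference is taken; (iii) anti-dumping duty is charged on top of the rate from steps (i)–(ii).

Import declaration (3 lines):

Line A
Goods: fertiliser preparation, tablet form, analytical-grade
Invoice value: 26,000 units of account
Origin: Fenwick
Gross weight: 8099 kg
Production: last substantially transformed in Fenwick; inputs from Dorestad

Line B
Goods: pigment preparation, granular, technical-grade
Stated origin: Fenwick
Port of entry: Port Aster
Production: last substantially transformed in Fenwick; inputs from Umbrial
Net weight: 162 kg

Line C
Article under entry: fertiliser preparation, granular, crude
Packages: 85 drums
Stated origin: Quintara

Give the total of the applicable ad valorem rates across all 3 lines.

84%

Line A: fertiliser → 16.03; tablet form → 16.03.02; analytical-grade → 16.03.02.01. Scheduled 28%. Fenwick agreement on 16.03.02: not wholly obtained. → 28%.
Line B: pigment → 16.01; granular → 16.01.02; technical-grade → 16.01.02.01. Scheduled 33%. Fenwick agreement on 16.03.02: 16.01.02.01 not covered. → 33%.
Line C: fertiliser → 16.03; granular → 16.03.01; crude → 16.03.01.01. Scheduled 23%. No special measure applies. → 23%.
Sum: 28% + 33% + 23% = 84%.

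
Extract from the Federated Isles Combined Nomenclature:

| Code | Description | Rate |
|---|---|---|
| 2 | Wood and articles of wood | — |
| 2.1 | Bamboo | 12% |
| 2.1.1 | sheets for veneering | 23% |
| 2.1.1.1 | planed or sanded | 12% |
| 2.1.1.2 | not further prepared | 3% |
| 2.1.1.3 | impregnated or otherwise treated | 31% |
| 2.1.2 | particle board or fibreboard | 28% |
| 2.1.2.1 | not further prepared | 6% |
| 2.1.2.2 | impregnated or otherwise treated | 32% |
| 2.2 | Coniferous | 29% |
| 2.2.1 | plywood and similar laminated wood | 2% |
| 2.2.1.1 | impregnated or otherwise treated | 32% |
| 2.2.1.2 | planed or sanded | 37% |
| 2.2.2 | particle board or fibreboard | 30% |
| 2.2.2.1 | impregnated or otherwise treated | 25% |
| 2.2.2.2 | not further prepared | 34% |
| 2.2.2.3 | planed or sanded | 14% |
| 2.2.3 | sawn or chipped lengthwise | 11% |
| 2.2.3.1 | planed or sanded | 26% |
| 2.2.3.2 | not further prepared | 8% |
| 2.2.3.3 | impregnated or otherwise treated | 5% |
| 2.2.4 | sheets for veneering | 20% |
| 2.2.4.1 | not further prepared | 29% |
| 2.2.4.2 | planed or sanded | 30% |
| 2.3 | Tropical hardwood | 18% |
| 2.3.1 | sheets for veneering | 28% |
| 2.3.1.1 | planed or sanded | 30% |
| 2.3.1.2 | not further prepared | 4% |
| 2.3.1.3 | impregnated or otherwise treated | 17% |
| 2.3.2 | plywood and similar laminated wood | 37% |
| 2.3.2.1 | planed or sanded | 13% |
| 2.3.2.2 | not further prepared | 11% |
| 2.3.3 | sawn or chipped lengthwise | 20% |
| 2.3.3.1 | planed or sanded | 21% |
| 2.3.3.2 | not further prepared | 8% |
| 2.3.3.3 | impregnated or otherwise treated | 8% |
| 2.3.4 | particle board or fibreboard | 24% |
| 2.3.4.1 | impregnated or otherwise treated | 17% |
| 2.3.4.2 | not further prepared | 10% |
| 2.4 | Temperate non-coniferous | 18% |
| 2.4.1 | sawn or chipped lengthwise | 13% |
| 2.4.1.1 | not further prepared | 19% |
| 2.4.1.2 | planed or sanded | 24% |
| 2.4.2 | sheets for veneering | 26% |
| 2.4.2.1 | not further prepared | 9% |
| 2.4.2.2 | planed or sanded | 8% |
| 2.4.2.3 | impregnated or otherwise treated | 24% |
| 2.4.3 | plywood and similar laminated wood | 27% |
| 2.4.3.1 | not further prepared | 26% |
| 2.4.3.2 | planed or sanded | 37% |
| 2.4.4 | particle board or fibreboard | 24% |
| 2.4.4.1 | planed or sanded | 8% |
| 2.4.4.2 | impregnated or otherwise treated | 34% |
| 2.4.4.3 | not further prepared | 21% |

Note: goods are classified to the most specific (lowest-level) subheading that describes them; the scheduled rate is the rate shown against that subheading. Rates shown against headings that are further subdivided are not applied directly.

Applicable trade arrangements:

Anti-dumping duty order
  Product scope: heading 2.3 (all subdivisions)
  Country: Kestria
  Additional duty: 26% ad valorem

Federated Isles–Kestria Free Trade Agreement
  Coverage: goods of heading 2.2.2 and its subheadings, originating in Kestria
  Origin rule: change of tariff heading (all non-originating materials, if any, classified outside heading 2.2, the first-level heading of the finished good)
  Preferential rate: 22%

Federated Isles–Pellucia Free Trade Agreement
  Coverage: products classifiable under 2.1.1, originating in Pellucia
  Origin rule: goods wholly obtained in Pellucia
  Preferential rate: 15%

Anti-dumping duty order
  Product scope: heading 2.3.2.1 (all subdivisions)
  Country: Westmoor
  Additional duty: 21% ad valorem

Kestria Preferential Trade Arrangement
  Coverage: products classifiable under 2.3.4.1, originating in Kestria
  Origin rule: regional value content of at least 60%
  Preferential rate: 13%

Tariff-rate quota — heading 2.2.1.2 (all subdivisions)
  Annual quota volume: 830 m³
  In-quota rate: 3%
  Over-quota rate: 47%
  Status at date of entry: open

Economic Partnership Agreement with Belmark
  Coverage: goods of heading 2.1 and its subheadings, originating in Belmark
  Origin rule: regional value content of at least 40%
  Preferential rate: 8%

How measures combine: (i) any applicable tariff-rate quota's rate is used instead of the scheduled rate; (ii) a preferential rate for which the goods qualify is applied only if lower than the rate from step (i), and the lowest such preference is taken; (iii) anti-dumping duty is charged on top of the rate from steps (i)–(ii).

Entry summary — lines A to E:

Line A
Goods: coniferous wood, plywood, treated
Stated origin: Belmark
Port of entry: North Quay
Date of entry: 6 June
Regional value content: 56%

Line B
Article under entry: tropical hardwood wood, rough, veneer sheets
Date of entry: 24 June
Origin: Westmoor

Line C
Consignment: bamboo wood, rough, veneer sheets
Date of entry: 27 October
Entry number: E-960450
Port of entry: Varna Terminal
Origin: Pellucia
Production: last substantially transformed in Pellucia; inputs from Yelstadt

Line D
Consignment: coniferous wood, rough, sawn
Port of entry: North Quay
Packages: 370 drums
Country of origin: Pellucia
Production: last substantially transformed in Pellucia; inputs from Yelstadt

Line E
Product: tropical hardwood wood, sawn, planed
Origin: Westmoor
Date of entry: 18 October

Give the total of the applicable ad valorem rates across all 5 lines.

68%

Line A: coniferous → 2.2; plywood → 2.2.1; treated → 2.2.1.1. Scheduled 32%. Belmark agreement on 2.1: 2.2.1.1 not covered. → 32%.
Line B: tropical hardwood → 2.3; veneer sheets → 2.3.1; rough → 2.3.1.2. Scheduled 4%. No special measure applies. → 4%.
Line C: bamboo → 2.1; veneer sheets → 2.1.1; rough → 2.1.1.2. Scheduled 3%. Pellucia agreement on 2.1.1: not wholly obtained. → 3%.
Line D: coniferous → 2.2; sawn → 2.2.3; rough → 2.2.3.2. Scheduled 8%. Pellucia agreement on 2.1.1: 2.2.3.2 not covered. → 8%.
Line E: tropical hardwood → 2.3; sawn → 2.3.3; planed → 2.3.3.1. Scheduled 21%. No special measure applies. → 21%.
Sum: 32% + 4% + 3% + 8% + 21% = 68%.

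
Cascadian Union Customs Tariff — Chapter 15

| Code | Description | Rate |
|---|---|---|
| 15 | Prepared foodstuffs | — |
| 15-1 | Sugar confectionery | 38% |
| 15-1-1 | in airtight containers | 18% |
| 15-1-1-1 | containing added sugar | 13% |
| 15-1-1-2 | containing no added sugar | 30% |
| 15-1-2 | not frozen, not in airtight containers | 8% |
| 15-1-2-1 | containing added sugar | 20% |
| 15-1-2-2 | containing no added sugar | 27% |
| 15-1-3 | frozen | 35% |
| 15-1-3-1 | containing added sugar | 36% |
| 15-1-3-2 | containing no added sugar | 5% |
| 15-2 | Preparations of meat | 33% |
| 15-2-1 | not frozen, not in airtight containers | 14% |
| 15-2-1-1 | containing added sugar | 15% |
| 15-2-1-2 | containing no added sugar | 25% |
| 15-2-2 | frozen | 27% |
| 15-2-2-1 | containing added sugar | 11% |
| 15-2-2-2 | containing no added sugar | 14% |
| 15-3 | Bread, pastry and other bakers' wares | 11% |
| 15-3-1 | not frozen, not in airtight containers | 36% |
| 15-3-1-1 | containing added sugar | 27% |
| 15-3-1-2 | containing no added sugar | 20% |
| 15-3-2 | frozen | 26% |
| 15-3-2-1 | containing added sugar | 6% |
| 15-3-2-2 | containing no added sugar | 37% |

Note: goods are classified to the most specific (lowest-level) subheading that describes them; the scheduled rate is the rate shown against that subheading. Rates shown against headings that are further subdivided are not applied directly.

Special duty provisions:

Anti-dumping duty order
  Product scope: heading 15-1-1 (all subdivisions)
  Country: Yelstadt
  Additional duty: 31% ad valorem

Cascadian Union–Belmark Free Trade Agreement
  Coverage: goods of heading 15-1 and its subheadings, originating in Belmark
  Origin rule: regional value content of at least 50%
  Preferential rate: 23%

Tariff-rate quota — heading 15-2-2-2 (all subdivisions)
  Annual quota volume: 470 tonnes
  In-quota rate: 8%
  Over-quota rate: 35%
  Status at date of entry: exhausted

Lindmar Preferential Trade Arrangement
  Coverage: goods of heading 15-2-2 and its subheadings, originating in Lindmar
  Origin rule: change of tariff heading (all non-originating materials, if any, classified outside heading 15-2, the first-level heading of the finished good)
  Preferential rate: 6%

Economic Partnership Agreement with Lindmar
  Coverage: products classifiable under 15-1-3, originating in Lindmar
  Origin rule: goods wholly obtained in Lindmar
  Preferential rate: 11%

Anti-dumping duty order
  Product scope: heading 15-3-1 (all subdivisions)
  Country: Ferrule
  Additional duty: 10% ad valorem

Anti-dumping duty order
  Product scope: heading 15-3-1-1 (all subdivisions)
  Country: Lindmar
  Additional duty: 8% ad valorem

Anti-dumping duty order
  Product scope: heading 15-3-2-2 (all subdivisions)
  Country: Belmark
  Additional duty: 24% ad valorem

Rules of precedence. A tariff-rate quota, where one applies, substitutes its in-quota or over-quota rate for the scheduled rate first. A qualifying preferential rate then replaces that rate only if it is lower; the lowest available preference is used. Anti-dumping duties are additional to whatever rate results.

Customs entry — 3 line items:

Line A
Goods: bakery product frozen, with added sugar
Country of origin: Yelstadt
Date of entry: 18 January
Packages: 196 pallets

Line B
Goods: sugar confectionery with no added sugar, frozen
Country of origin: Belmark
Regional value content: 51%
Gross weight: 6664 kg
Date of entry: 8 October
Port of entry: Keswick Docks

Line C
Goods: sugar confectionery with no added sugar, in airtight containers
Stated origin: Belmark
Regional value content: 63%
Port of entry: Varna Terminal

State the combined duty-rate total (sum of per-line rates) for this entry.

Line A: bakery product → 15-3; frozen → 15-3-2; with added sugar → 15-3-2-1. Scheduled 6%. No special measure applies. → 6%.
Line B: sugar confectionery → 15-1; frozen → 15-1-3; with no added sugar → 15-1-3-2. Scheduled 5%. Belmark agreement on 15-1: RVC ≥ 50% → 23% available; preference 23% not lower than 5% → no reduction. → 5%.
Line C: sugar confectionery → 15-1; in airtight containers → 15-1-1; with no added sugar → 15-1-1-2. Scheduled 30%. Belmark agreement on 15-1: RVC ≥ 50% → 23% available; preferential 23%. → 23%.
Sum: 6% + 5% + 23% = 34%.

34%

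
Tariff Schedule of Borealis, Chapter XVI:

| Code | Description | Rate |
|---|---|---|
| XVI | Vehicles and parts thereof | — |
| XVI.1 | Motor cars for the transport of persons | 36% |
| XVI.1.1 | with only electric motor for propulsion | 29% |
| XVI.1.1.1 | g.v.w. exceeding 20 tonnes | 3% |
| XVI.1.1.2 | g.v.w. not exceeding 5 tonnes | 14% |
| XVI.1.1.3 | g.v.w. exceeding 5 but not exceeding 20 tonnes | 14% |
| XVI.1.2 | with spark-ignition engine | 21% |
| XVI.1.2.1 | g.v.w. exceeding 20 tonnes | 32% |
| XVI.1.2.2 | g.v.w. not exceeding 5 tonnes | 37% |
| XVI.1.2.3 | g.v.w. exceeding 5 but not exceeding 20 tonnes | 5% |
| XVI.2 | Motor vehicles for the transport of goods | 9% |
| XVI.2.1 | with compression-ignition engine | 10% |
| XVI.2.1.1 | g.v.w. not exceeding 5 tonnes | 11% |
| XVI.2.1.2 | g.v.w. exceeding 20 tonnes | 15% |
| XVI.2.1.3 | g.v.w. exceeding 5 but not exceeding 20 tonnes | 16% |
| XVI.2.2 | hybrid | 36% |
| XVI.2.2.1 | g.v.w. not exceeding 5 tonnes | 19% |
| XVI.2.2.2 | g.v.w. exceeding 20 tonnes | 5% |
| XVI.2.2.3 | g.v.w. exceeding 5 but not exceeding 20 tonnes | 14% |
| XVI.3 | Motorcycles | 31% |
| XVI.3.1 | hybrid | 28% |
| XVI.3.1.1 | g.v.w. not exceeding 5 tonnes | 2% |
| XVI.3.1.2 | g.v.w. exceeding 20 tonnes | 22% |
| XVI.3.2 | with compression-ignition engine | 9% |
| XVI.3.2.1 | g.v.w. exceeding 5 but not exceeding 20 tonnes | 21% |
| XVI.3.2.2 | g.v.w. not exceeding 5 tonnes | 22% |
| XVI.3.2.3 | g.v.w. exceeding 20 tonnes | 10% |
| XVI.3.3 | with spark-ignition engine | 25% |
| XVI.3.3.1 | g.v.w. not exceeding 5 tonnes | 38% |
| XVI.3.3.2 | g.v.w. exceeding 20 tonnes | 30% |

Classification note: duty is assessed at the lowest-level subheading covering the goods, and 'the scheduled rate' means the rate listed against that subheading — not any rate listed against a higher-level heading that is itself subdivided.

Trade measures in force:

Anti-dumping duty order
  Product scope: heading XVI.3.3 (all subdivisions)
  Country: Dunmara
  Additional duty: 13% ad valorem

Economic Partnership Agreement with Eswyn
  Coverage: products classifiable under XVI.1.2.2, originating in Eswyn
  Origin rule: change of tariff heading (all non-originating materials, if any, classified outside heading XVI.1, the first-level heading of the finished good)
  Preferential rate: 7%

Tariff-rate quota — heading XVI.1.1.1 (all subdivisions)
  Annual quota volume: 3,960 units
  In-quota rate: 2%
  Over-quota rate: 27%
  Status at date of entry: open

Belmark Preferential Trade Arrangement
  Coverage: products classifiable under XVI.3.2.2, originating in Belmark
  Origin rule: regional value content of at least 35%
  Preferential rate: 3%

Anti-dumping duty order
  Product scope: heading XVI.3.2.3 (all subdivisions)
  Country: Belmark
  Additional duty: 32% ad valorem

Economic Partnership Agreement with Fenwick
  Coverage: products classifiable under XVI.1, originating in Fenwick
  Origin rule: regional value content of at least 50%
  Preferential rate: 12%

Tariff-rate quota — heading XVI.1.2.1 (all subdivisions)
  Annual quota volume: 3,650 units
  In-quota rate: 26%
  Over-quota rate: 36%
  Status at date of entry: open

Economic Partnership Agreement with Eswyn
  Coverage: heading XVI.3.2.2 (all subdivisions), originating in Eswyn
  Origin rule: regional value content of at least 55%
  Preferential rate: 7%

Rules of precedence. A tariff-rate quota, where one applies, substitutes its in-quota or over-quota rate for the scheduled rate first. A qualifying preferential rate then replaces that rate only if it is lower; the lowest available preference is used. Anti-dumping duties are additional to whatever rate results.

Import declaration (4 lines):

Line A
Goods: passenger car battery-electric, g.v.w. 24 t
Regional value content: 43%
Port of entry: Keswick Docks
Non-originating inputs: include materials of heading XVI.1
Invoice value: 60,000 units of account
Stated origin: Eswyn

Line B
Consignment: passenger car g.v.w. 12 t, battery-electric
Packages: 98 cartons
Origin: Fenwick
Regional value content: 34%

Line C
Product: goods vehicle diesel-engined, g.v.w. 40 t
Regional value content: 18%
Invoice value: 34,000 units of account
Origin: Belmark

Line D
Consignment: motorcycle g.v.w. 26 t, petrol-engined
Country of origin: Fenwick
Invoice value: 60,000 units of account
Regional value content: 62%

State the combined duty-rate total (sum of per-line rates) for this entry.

61%

Line A: passenger car → XVI.1; battery-electric → XVI.1.1; g.v.w. 24 t → XVI.1.1.1. Scheduled 3%. quota on XVI.1.1.1 open → in-quota 2%; Eswyn agreement on XVI.1.2.2: XVI.1.1.1 not covered; Eswyn agreement on XVI.3.2.2: XVI.1.1.1 not covered. → 2%.
Line B: passenger car → XVI.1; battery-electric → XVI.1.1; g.v.w. 12 t → XVI.1.1.3. Scheduled 14%. Fenwick agreement on XVI.1: RVC < 50%. → 14%.
Line C: goods vehicle → XVI.2; diesel-engined → XVI.2.1; g.v.w. 40 t → XVI.2.1.2. Scheduled 15%. Belmark agreement on XVI.3.2.2: XVI.2.1.2 not covered. → 15%.
Line D: motorcycle → XVI.3; petrol-engined → XVI.3.3; g.v.w. 26 t → XVI.3.3.2. Scheduled 30%. Fenwick agreement on XVI.1: XVI.3.3.2 not covered. → 30%.
Sum: 2% + 14% + 15% + 30% = 61%.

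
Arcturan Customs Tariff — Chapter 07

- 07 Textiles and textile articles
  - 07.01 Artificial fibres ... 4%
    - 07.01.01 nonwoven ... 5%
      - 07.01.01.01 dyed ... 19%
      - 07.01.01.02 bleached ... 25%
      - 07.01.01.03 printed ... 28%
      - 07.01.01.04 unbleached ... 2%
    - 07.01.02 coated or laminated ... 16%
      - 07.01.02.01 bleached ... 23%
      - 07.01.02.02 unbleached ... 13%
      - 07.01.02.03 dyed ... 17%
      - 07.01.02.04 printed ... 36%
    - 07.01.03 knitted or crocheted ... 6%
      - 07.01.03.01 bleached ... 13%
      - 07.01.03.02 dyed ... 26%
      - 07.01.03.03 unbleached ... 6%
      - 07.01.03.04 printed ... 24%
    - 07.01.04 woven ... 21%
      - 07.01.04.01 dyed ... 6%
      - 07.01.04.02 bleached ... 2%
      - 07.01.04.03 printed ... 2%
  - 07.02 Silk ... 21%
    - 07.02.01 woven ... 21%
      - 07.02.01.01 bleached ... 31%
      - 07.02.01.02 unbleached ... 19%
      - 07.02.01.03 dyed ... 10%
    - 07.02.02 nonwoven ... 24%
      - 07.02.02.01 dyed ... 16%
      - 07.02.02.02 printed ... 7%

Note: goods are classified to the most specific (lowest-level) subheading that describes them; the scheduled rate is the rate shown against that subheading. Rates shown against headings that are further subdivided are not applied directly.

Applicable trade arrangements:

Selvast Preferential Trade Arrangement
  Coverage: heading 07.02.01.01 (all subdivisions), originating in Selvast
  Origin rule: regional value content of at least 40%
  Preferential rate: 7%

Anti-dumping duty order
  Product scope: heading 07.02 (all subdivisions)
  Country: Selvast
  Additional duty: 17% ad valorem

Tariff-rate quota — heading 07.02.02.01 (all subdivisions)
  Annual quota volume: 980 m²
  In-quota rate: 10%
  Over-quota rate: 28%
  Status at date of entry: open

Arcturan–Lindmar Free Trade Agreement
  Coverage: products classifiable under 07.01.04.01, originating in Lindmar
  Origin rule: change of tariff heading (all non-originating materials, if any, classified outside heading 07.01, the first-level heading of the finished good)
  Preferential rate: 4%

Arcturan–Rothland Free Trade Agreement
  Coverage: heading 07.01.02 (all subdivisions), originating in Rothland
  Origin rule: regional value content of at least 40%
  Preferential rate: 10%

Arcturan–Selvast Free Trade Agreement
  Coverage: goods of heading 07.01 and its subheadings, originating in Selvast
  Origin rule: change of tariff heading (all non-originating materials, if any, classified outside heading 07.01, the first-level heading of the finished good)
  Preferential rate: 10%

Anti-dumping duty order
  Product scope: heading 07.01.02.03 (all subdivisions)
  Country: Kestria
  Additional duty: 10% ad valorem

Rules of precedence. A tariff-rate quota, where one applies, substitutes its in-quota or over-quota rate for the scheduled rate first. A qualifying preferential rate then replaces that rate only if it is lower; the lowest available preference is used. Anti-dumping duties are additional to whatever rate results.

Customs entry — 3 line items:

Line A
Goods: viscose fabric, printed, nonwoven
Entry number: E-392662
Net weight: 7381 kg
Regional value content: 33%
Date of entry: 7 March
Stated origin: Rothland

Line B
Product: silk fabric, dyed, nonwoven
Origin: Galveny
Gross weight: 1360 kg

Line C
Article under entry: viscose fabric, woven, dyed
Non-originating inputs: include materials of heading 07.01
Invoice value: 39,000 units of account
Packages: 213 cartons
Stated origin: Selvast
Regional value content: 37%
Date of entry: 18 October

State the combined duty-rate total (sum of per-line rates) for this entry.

Line A: viscose → 07.01; nonwoven → 07.01.01; printed → 07.01.01.03. Scheduled 28%. Rothland agreement on 07.01.02: 07.01.01.03 not covered. → 28%.
Line B: silk → 07.02; nonwoven → 07.02.02; dyed → 07.02.02.01. Scheduled 16%. quota on 07.02.02.01 open → in-quota 10%. → 10%.
Line C: viscose → 07.01; woven → 07.01.04; dyed → 07.01.04.01. Scheduled 6%. Selvast agreement on 07.02.01.01: 07.01.04.01 not covered; Selvast agreement on 07.01: CTH not met. → 6%.
Sum: 28% + 10% + 6% = 44%.

44%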